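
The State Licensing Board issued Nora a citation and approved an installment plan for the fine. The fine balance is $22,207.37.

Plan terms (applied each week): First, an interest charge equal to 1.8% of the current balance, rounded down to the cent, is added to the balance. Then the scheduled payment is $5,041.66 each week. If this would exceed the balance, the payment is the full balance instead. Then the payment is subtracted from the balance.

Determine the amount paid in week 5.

$3,188.64

Week 1: opening $22,207.37; interest $399.73 → $22,607.10; payment $5,041.66; balance $17,565.44
Week 2: opening $17,565.44; interest $316.17 → $17,881.61; payment $5,041.66; balance $12,839.95
Week 3: opening $12,839.95; interest $231.11 → $13,071.06; payment $5,041.66; balance $8,029.40
Week 4: opening $8,029.40; interest $144.52 → $8,173.92; payment $5,041.66; balance $3,132.26
Week 5: opening $3,132.26; interest $56.38 → $3,188.64; payment $3,188.64; balance $0.00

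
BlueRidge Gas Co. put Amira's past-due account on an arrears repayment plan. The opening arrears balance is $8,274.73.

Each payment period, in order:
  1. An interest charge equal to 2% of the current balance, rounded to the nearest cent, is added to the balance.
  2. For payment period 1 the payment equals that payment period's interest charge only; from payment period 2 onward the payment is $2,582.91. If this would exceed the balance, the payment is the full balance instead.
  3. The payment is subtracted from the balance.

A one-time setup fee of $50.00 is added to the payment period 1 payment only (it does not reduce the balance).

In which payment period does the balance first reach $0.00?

Payment period 1: opening $8,274.73; interest $165.49 → $8,440.22; payment $165.49 (+ $50.00 fee); balance $8,274.73
Payment period 2: opening $8,274.73; interest $165.49 → $8,440.22; payment $2,582.91; balance $5,857.31
Payment period 3: opening $5,857.31; interest $117.15 → $5,974.46; payment $2,582.91; balance $3,391.55
Payment period 4: opening $3,391.55; interest $67.83 → $3,459.38; payment $2,582.91; balance $876.47
Payment period 5: opening $876.47; interest $17.53 → $894.00; payment $894.00; balance $0.00
Balance reaches $0.00 in payment period 5.

5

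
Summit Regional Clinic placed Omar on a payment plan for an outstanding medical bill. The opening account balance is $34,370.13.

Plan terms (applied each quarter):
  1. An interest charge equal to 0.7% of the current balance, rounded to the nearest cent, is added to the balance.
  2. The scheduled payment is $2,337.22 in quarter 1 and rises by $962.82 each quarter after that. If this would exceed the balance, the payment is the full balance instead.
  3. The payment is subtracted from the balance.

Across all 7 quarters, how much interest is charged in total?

# | Opening | Interest | Payment | End bal
1 | $34,370.13 | $240.59 | $2,337.22 | $32,273.50
2 | $32,273.50 | $225.91 | $3,300.04 | $29,199.37
3 | $29,199.37 | $204.40 | $4,262.86 | $25,140.91
4 | $25,140.91 | $175.99 | $5,225.68 | $20,091.22
5 | $20,091.22 | $140.64 | $6,188.50 | $14,043.36
6 | $14,043.36 | $98.30 | $7,151.32 | $6,990.34
7 | $6,990.34 | $48.93 | $7,039.27 | $0.00
Total interest: $240.59 + $225.91 + $204.40 + $175.99 + $140.64 + $98.30 + $48.93 = $1,134.76

$1,134.76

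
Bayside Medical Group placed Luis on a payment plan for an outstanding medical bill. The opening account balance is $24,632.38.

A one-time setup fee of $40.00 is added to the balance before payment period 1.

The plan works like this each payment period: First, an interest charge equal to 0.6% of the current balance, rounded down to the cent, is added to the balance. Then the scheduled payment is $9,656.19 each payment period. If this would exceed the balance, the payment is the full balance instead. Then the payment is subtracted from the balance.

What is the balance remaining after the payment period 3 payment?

$0.00

Payment period 1: opening $24,672.38; interest $148.03 → $24,820.41; payment $9,656.19; balance $15,164.22
Payment period 2: opening $15,164.22; interest $90.98 → $15,255.20; payment $9,656.19; balance $5,599.01
Payment period 3: opening $5,599.01; interest $33.59 → $5,632.60; payment $5,632.60; balance $0.00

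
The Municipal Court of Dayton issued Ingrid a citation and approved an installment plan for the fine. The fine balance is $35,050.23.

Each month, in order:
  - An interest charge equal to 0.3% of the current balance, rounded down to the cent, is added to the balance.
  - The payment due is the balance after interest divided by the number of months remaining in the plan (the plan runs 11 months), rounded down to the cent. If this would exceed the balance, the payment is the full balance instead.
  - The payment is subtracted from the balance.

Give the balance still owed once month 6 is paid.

$16,220.86

# | Opening | Interest | Payment | End bal
1 | $35,050.23 | $105.15 | $3,195.94 | $31,959.44
2 | $31,959.44 | $95.87 | $3,205.53 | $28,849.78
3 | $28,849.78 | $86.54 | $3,215.14 | $25,721.18
4 | $25,721.18 | $77.16 | $3,224.79 | $22,573.55
5 | $22,573.55 | $67.72 | $3,234.46 | $19,406.81
6 | $19,406.81 | $58.22 | $3,244.17 | $16,220.86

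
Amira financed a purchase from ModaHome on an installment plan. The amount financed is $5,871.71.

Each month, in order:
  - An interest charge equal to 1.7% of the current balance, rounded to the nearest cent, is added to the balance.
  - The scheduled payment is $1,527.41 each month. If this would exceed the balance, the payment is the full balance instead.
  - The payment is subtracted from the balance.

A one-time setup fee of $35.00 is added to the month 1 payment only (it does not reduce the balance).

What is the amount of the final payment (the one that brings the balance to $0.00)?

$14.32

Month 1: opening $5,871.71; interest $99.82 → $5,971.53; payment $1,527.41 (+ $35.00 fee); balance $4,444.12
Month 2: opening $4,444.12; interest $75.55 → $4,519.67; payment $1,527.41; balance $2,992.26
Month 3: opening $2,992.26; interest $50.87 → $3,043.13; payment $1,527.41; balance $1,515.72
Month 4: opening $1,515.72; interest $25.77 → $1,541.49; payment $1,527.41; balance $14.08
Month 5: opening $14.08; interest $0.24 → $14.32; payment $14.32; balance $0.00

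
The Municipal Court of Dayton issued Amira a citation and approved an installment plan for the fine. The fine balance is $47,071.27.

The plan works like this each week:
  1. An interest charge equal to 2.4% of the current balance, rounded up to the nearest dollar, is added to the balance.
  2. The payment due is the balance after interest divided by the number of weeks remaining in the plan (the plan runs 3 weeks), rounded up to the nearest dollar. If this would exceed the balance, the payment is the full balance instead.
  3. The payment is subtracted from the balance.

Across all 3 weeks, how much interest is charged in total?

$2,297.00

Week 1: opening $47,071.27; interest $1,130.00 → $48,201.27; payment $16,068.00; balance $32,133.27
Week 2: opening $32,133.27; interest $772.00 → $32,905.27; payment $16,453.00; balance $16,452.27
Week 3: opening $16,452.27; interest $395.00 → $16,847.27; payment $16,847.27; balance $0.00
Total interest: $1,130.00 + $772.00 + $395.00 = $2,297.00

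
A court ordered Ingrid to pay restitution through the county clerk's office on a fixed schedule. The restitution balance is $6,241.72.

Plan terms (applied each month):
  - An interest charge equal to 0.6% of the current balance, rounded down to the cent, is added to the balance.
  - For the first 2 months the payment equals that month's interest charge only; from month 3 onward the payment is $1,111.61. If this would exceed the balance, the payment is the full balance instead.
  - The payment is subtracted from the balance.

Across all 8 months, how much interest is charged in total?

$202.12

Month 1: opening $6,241.72; interest $37.45 → $6,279.17; payment $37.45; balance $6,241.72
Month 2: opening $6,241.72; interest $37.45 → $6,279.17; payment $37.45; balance $6,241.72
Month 3: opening $6,241.72; interest $37.45 → $6,279.17; payment $1,111.61; balance $5,167.56
Month 4: opening $5,167.56; interest $31.00 → $5,198.56; payment $1,111.61; balance $4,086.95
Month 5: opening $4,086.95; interest $24.52 → $4,111.47; payment $1,111.61; balance $2,999.86
Month 6: opening $2,999.86; interest $17.99 → $3,017.85; payment $1,111.61; balance $1,906.24
Month 7: opening $1,906.24; interest $11.43 → $1,917.67; payment $1,111.61; balance $806.06
Month 8: opening $806.06; interest $4.83 → $810.89; payment $810.89; balance $0.00
Total interest: $37.45 + $37.45 + $37.45 + $31.00 + $24.52 + $17.99 + $11.43 + $4.83 = $202.12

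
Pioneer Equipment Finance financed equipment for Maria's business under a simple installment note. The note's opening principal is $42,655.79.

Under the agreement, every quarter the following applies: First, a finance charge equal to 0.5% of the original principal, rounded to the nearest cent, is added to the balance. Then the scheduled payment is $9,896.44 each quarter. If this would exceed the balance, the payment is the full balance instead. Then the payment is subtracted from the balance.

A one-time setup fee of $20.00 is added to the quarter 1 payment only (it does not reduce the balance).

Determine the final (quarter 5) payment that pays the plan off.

$4,136.43

Quarter 1: opening $42,655.79; interest $213.28 → $42,869.07; payment $9,896.44 (+ $20.00 fee); balance $32,972.63
Quarter 2: opening $32,972.63; interest $213.28 → $33,185.91; payment $9,896.44; balance $23,289.47
Quarter 3: opening $23,289.47; interest $213.28 → $23,502.75; payment $9,896.44; balance $13,606.31
Quarter 4: opening $13,606.31; interest $213.28 → $13,819.59; payment $9,896.44; balance $3,923.15
Quarter 5: opening $3,923.15; interest $213.28 → $4,136.43; payment $4,136.43; balance $0.00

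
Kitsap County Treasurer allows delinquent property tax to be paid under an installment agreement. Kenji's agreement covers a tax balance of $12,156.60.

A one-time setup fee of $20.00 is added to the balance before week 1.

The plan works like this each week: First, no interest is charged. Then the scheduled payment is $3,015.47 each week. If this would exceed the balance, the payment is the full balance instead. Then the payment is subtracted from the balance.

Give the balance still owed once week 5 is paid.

$0.00

Week 1: $12,176.60 − $3,015.47 → $9,161.13
Week 2: $9,161.13 − $3,015.47 → $6,145.66
Week 3: $6,145.66 − $3,015.47 → $3,130.19
Week 4: $3,130.19 − $3,015.47 → $114.72
Week 5: $114.72 − $114.72 → $0.00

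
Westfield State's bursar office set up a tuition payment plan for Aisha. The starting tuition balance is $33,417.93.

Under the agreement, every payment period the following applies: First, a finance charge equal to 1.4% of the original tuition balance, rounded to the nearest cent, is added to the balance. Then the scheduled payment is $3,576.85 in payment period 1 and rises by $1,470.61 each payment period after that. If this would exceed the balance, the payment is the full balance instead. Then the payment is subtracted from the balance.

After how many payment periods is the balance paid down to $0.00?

6

# | Opening | Interest | Payment | End bal
1 | $33,417.93 | $467.85 | $3,576.85 | $30,308.93
2 | $30,308.93 | $467.85 | $5,047.46 | $25,729.32
3 | $25,729.32 | $467.85 | $6,518.07 | $19,679.10
4 | $19,679.10 | $467.85 | $7,988.68 | $12,158.27
5 | $12,158.27 | $467.85 | $9,459.29 | $3,166.83
6 | $3,166.83 | $467.85 | $3,634.68 | $0.00
Balance reaches $0.00 in payment period 6.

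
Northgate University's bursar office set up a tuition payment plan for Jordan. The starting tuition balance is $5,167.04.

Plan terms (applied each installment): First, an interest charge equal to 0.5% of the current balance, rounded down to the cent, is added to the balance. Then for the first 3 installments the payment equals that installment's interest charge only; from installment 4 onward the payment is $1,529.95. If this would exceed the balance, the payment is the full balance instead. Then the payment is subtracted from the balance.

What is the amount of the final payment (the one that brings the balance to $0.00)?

$635.24

# | Opening | Interest | Payment | End bal
1 | $5,167.04 | $25.83 | $25.83 | $5,167.04
2 | $5,167.04 | $25.83 | $25.83 | $5,167.04
3 | $5,167.04 | $25.83 | $25.83 | $5,167.04
4 | $5,167.04 | $25.83 | $1,529.95 | $3,662.92
5 | $3,662.92 | $18.31 | $1,529.95 | $2,151.28
6 | $2,151.28 | $10.75 | $1,529.95 | $632.08
7 | $632.08 | $3.16 | $635.24 | $0.00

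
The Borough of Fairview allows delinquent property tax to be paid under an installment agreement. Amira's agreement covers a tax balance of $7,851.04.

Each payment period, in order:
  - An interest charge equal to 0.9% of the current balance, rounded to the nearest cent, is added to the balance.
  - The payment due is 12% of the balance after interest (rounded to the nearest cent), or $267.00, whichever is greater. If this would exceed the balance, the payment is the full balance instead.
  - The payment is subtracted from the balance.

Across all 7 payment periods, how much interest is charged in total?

$356.12

Payment period 1: opening $7,851.04; interest $70.66 → $7,921.70; payment $950.60; balance $6,971.10
Payment period 2: opening $6,971.10; interest $62.74 → $7,033.84; payment $844.06; balance $6,189.78
Payment period 3: opening $6,189.78; interest $55.71 → $6,245.49; payment $749.46; balance $5,496.03
Payment period 4: opening $5,496.03; interest $49.46 → $5,545.49; payment $665.46; balance $4,880.03
Payment period 5: opening $4,880.03; interest $43.92 → $4,923.95; payment $590.87; balance $4,333.08
Payment period 6: opening $4,333.08; interest $39.00 → $4,372.08; payment $524.65; balance $3,847.43
Payment period 7: opening $3,847.43; interest $34.63 → $3,882.06; payment $465.85; balance $3,416.21
Total interest: $70.66 + $62.74 + $55.71 + $49.46 + $43.92 + $39.00 + $34.63 = $356.12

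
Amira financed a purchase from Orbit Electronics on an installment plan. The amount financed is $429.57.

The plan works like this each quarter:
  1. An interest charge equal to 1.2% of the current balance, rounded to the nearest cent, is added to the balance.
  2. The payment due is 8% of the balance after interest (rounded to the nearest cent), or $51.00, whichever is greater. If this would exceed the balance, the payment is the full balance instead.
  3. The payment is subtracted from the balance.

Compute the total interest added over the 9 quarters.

$26.00

Quarter 1: opening $429.57; interest $5.15 → $434.72; payment $51.00; balance $383.72
Quarter 2: opening $383.72; interest $4.60 → $388.32; payment $51.00; balance $337.32
Quarter 3: opening $337.32; interest $4.05 → $341.37; payment $51.00; balance $290.37
Quarter 4: opening $290.37; interest $3.48 → $293.85; payment $51.00; balance $242.85
Quarter 5: opening $242.85; interest $2.91 → $245.76; payment $51.00; balance $194.76
Quarter 6: opening $194.76; interest $2.34 → $197.10; payment $51.00; balance $146.10
Quarter 7: opening $146.10; interest $1.75 → $147.85; payment $51.00; balance $96.85
Quarter 8: opening $96.85; interest $1.16 → $98.01; payment $51.00; balance $47.01
Quarter 9: opening $47.01; interest $0.56 → $47.57; payment $47.57; balance $0.00
Total interest: $5.15 + $4.60 + $4.05 + $3.48 + $2.91 + $2.34 + $1.75 + $1.16 + $0.56 = $26.00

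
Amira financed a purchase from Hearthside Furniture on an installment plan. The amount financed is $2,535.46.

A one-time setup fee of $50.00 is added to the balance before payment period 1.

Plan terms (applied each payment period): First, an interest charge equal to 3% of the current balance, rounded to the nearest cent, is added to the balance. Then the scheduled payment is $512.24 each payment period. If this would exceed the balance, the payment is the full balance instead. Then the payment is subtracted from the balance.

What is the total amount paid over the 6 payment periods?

# | Opening | Interest | Payment | End bal
1 | $2,585.46 | $77.56 | $512.24 | $2,150.78
2 | $2,150.78 | $64.52 | $512.24 | $1,703.06
3 | $1,703.06 | $51.09 | $512.24 | $1,241.91
4 | $1,241.91 | $37.26 | $512.24 | $766.93
5 | $766.93 | $23.01 | $512.24 | $277.70
6 | $277.70 | $8.33 | $286.03 | $0.00
Total paid: $2,847.23

$2,847.23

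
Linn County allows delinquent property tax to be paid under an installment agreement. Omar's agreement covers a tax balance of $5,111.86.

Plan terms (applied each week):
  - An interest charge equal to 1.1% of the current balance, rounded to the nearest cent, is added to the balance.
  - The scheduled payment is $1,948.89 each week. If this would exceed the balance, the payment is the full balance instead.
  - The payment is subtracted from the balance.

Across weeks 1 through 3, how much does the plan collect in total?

# | Opening | Interest | Payment | End bal
1 | $5,111.86 | $56.23 | $1,948.89 | $3,219.20
2 | $3,219.20 | $35.41 | $1,948.89 | $1,305.72
3 | $1,305.72 | $14.36 | $1,320.08 | $0.00
Total paid: $5,217.86

$5,217.86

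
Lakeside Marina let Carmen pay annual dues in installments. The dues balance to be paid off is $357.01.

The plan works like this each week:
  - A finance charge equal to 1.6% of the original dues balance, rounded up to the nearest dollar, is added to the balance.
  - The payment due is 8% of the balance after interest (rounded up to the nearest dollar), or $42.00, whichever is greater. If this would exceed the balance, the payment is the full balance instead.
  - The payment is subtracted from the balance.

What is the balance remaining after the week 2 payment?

$285.01

# | Opening | Interest | Payment | End bal
1 | $357.01 | $6.00 | $42.00 | $321.01
2 | $321.01 | $6.00 | $42.00 | $285.01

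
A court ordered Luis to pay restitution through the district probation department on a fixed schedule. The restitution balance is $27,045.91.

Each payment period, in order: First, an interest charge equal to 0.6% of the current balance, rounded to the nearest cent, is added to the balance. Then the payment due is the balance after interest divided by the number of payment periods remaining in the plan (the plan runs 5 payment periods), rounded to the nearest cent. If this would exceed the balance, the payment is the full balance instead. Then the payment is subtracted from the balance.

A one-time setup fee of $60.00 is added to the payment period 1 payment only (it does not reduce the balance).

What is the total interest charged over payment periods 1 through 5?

$490.75

# | Opening | Interest | Payment | Fee | End bal
1 | $27,045.91 | $162.28 | $5,441.64 | $60.00 | $21,766.55
2 | $21,766.55 | $130.60 | $5,474.29 | — | $16,422.86
3 | $16,422.86 | $98.54 | $5,507.13 | — | $11,014.27
4 | $11,014.27 | $66.09 | $5,540.18 | — | $5,540.18
5 | $5,540.18 | $33.24 | $5,573.42 | — | $0.00
Total interest: $162.28 + $130.60 + $98.54 + $66.09 + $33.24 = $490.75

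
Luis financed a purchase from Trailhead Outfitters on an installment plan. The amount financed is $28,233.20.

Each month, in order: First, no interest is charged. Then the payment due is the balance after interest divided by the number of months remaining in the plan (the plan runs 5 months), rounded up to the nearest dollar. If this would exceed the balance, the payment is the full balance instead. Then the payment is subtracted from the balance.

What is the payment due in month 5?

$5,645.20

Month 1: $28,233.20 − $5,647.00 → $22,586.20
Month 2: $22,586.20 − $5,647.00 → $16,939.20
Month 3: $16,939.20 − $5,647.00 → $11,292.20
Month 4: $11,292.20 − $5,647.00 → $5,645.20
Month 5: $5,645.20 − $5,645.20 → $0.00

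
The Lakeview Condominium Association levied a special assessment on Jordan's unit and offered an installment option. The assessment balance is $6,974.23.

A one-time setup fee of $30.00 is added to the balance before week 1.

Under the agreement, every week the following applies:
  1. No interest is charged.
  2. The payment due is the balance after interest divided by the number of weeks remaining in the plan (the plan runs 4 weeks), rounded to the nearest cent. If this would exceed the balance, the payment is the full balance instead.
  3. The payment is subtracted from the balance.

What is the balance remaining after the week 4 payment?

$0.00

Week 1: opening $7,004.23; payment $1,751.06; balance $5,253.17
Week 2: opening $5,253.17; payment $1,751.06; balance $3,502.11
Week 3: opening $3,502.11; payment $1,751.06; balance $1,751.05
Week 4: opening $1,751.05; payment $1,751.05; balance $0.00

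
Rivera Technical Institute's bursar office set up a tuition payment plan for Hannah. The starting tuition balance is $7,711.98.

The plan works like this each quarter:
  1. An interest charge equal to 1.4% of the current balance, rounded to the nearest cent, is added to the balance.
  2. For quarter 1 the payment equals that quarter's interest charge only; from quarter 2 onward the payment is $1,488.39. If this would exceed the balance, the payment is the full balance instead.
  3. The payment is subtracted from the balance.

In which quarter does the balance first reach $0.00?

Quarter 1: $7,711.98 +$107.97 interest = $7,819.95; pay $107.97 → $7,711.98
Quarter 2: $7,711.98 +$107.97 interest = $7,819.95; pay $1,488.39 → $6,331.56
Quarter 3: $6,331.56 +$88.64 interest = $6,420.20; pay $1,488.39 → $4,931.81
Quarter 4: $4,931.81 +$69.05 interest = $5,000.86; pay $1,488.39 → $3,512.47
Quarter 5: $3,512.47 +$49.17 interest = $3,561.64; pay $1,488.39 → $2,073.25
Quarter 6: $2,073.25 +$29.03 interest = $2,102.28; pay $1,488.39 → $613.89
Quarter 7: $613.89 +$8.59 interest = $622.48; pay $622.48 → $0.00
Balance reaches $0.00 in quarter 7.

7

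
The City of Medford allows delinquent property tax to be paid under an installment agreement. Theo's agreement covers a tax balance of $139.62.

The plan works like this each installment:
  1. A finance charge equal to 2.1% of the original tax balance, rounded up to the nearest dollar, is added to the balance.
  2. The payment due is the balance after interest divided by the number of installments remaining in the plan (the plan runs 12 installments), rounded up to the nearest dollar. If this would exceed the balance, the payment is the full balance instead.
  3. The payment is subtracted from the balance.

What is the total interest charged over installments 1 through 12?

$36.00

Installment 1: $139.62 +$3.00 interest = $142.62; pay $12.00 → $130.62
Installment 2: $130.62 +$3.00 interest = $133.62; pay $13.00 → $120.62
Installment 3: $120.62 +$3.00 interest = $123.62; pay $13.00 → $110.62
Installment 4: $110.62 +$3.00 interest = $113.62; pay $13.00 → $100.62
Installment 5: $100.62 +$3.00 interest = $103.62; pay $13.00 → $90.62
Installment 6: $90.62 +$3.00 interest = $93.62; pay $14.00 → $79.62
Installment 7: $79.62 +$3.00 interest = $82.62; pay $14.00 → $68.62
Installment 8: $68.62 +$3.00 interest = $71.62; pay $15.00 → $56.62
Installment 9: $56.62 +$3.00 interest = $59.62; pay $15.00 → $44.62
Installment 10: $44.62 +$3.00 interest = $47.62; pay $16.00 → $31.62
Installment 11: $31.62 +$3.00 interest = $34.62; pay $18.00 → $16.62
Installment 12: $16.62 +$3.00 interest = $19.62; pay $19.62 → $0.00
Total interest: $3.00 + $3.00 + $3.00 + $3.00 + $3.00 + $3.00 + $3.00 + $3.00 + $3.00 + $3.00 + $3.00 + $3.00 = $36.00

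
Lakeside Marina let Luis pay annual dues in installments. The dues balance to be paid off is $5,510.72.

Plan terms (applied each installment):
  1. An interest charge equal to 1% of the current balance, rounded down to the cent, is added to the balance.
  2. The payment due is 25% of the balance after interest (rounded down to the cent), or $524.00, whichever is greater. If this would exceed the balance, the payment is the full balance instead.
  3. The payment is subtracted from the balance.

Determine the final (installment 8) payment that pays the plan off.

Installment 1: $5,510.72 +$55.10 interest = $5,565.82; pay $1,391.45 → $4,174.37
Installment 2: $4,174.37 +$41.74 interest = $4,216.11; pay $1,054.02 → $3,162.09
Installment 3: $3,162.09 +$31.62 interest = $3,193.71; pay $798.42 → $2,395.29
Installment 4: $2,395.29 +$23.95 interest = $2,419.24; pay $604.81 → $1,814.43
Installment 5: $1,814.43 +$18.14 interest = $1,832.57; pay $524.00 → $1,308.57
Installment 6: $1,308.57 +$13.08 interest = $1,321.65; pay $524.00 → $797.65
Installment 7: $797.65 +$7.97 interest = $805.62; pay $524.00 → $281.62
Installment 8: $281.62 +$2.81 interest = $284.43; pay $284.43 → $0.00

$284.43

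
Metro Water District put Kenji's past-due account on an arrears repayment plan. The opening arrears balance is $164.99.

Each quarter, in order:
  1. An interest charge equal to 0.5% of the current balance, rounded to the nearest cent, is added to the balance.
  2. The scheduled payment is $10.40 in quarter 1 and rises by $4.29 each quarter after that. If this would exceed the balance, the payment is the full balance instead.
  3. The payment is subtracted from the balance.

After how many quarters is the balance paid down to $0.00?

Quarter 1: $164.99 +$0.82 interest = $165.81; pay $10.40 → $155.41
Quarter 2: $155.41 +$0.78 interest = $156.19; pay $14.69 → $141.50
Quarter 3: $141.50 +$0.71 interest = $142.21; pay $18.98 → $123.23
Quarter 4: $123.23 +$0.62 interest = $123.85; pay $23.27 → $100.58
Quarter 5: $100.58 +$0.50 interest = $101.08; pay $27.56 → $73.52
Quarter 6: $73.52 +$0.37 interest = $73.89; pay $31.85 → $42.04
Quarter 7: $42.04 +$0.21 interest = $42.25; pay $36.14 → $6.11
Quarter 8: $6.11 +$0.03 interest = $6.14; pay $6.14 → $0.00
Balance reaches $0.00 in quarter 8.

8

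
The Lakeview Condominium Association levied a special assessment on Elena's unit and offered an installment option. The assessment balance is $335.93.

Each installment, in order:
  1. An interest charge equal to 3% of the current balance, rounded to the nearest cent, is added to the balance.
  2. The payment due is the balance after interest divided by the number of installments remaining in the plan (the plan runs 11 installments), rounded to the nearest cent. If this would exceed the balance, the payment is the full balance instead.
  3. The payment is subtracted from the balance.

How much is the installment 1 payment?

Installment 1: $335.93 +$10.08 interest = $346.01; pay $31.46 → $314.55

$31.46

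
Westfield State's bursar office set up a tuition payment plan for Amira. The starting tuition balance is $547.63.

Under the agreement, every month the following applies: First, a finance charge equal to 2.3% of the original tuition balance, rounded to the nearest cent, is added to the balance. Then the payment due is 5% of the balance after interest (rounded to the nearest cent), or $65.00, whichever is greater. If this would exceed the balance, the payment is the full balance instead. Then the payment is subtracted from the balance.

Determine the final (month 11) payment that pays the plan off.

$36.23

Month 1: opening $547.63; interest $12.60 → $560.23; payment $65.00; balance $495.23
Month 2: opening $495.23; interest $12.60 → $507.83; payment $65.00; balance $442.83
Month 3: opening $442.83; interest $12.60 → $455.43; payment $65.00; balance $390.43
Month 4: opening $390.43; interest $12.60 → $403.03; payment $65.00; balance $338.03
Month 5: opening $338.03; interest $12.60 → $350.63; payment $65.00; balance $285.63
Month 6: opening $285.63; interest $12.60 → $298.23; payment $65.00; balance $233.23
Month 7: opening $233.23; interest $12.60 → $245.83; payment $65.00; balance $180.83
Month 8: opening $180.83; interest $12.60 → $193.43; payment $65.00; balance $128.43
Month 9: opening $128.43; interest $12.60 → $141.03; payment $65.00; balance $76.03
Month 10: opening $76.03; interest $12.60 → $88.63; payment $65.00; balance $23.63
Month 11: opening $23.63; interest $12.60 → $36.23; payment $36.23; balance $0.00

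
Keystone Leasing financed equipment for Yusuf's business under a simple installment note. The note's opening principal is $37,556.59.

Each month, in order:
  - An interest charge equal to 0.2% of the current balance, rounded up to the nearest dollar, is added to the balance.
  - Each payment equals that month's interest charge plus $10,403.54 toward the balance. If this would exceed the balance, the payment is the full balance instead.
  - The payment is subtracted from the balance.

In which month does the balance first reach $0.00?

# | Opening | Interest | Payment | End bal
1 | $37,556.59 | $76.00 | $10,479.54 | $27,153.05
2 | $27,153.05 | $55.00 | $10,458.54 | $16,749.51
3 | $16,749.51 | $34.00 | $10,437.54 | $6,345.97
4 | $6,345.97 | $13.00 | $6,358.97 | $0.00
Balance reaches $0.00 in month 4.

4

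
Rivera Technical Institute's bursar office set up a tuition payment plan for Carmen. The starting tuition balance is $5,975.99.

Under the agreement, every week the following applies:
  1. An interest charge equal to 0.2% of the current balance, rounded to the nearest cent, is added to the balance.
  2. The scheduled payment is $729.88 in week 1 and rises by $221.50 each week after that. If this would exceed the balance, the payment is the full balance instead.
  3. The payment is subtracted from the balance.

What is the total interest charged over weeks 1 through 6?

$41.25

# | Opening | Interest | Payment | End bal
1 | $5,975.99 | $11.95 | $729.88 | $5,258.06
2 | $5,258.06 | $10.52 | $951.38 | $4,317.20
3 | $4,317.20 | $8.63 | $1,172.88 | $3,152.95
4 | $3,152.95 | $6.31 | $1,394.38 | $1,764.88
5 | $1,764.88 | $3.53 | $1,615.88 | $152.53
6 | $152.53 | $0.31 | $152.84 | $0.00
Total interest: $11.95 + $10.52 + $8.63 + $6.31 + $3.53 + $0.31 = $41.25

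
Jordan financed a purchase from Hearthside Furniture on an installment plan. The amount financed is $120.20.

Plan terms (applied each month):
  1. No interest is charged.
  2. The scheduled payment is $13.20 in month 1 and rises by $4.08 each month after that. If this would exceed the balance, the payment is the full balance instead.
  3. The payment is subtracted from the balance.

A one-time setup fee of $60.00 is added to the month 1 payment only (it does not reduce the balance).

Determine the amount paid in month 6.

$13.40

Month 1: opening $120.20; payment $13.20 (+ $60.00 fee); balance $107.00
Month 2: opening $107.00; payment $17.28; balance $89.72
Month 3: opening $89.72; payment $21.36; balance $68.36
Month 4: opening $68.36; payment $25.44; balance $42.92
Month 5: opening $42.92; payment $29.52; balance $13.40
Month 6: opening $13.40; payment $13.40; balance $0.00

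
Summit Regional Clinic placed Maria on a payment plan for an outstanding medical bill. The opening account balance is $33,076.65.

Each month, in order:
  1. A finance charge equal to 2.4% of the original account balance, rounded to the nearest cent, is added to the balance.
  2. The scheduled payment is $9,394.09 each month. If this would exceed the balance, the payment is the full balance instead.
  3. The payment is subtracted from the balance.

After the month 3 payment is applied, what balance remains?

Month 1: opening $33,076.65; interest $793.84 → $33,870.49; payment $9,394.09; balance $24,476.40
Month 2: opening $24,476.40; interest $793.84 → $25,270.24; payment $9,394.09; balance $15,876.15
Month 3: opening $15,876.15; interest $793.84 → $16,669.99; payment $9,394.09; balance $7,275.90

$7,275.90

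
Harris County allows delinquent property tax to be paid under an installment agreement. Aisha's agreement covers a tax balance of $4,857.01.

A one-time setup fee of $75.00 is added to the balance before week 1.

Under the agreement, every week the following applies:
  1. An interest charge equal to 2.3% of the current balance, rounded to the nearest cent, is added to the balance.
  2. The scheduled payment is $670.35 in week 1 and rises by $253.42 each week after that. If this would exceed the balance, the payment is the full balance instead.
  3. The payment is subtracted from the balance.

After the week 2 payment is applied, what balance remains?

# | Opening | Interest | Payment | End bal
1 | $4,932.01 | $113.44 | $670.35 | $4,375.10
2 | $4,375.10 | $100.63 | $923.77 | $3,551.96

$3,551.96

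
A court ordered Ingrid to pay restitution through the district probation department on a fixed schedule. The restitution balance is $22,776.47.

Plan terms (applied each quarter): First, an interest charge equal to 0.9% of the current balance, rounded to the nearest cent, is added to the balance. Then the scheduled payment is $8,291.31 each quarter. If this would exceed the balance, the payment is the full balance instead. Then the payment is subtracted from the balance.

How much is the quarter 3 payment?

$6,589.83

Quarter 1: $22,776.47 +$204.99 interest = $22,981.46; pay $8,291.31 → $14,690.15
Quarter 2: $14,690.15 +$132.21 interest = $14,822.36; pay $8,291.31 → $6,531.05
Quarter 3: $6,531.05 +$58.78 interest = $6,589.83; pay $6,589.83 → $0.00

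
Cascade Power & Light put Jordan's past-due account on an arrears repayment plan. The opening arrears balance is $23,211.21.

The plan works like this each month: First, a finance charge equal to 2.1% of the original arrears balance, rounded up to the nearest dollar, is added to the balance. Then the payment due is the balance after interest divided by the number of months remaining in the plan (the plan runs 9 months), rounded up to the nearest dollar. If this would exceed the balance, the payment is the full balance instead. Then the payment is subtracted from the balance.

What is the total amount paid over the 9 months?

Month 1: opening $23,211.21; interest $488.00 → $23,699.21; payment $2,634.00; balance $21,065.21
Month 2: opening $21,065.21; interest $488.00 → $21,553.21; payment $2,695.00; balance $18,858.21
Month 3: opening $18,858.21; interest $488.00 → $19,346.21; payment $2,764.00; balance $16,582.21
Month 4: opening $16,582.21; interest $488.00 → $17,070.21; payment $2,846.00; balance $14,224.21
Month 5: opening $14,224.21; interest $488.00 → $14,712.21; payment $2,943.00; balance $11,769.21
Month 6: opening $11,769.21; interest $488.00 → $12,257.21; payment $3,065.00; balance $9,192.21
Month 7: opening $9,192.21; interest $488.00 → $9,680.21; payment $3,227.00; balance $6,453.21
Month 8: opening $6,453.21; interest $488.00 → $6,941.21; payment $3,471.00; balance $3,470.21
Month 9: opening $3,470.21; interest $488.00 → $3,958.21; payment $3,958.21; balance $0.00
Total paid: $27,603.21

$27,603.21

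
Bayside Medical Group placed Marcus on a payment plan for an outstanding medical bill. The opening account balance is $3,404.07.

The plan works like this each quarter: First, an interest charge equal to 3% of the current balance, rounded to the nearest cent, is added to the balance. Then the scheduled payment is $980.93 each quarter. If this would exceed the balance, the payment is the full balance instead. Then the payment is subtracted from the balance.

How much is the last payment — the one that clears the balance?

$708.39

Quarter 1: opening $3,404.07; interest $102.12 → $3,506.19; payment $980.93; balance $2,525.26
Quarter 2: opening $2,525.26; interest $75.76 → $2,601.02; payment $980.93; balance $1,620.09
Quarter 3: opening $1,620.09; interest $48.60 → $1,668.69; payment $980.93; balance $687.76
Quarter 4: opening $687.76; interest $20.63 → $708.39; payment $708.39; balance $0.00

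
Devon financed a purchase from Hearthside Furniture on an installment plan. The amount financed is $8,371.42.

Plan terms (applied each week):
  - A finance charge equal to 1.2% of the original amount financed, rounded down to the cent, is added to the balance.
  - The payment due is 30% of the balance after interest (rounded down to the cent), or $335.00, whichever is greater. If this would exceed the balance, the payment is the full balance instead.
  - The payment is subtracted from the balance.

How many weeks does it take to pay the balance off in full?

Week 1: opening $8,371.42; interest $100.45 → $8,471.87; payment $2,541.56; balance $5,930.31
Week 2: opening $5,930.31; interest $100.45 → $6,030.76; payment $1,809.22; balance $4,221.54
Week 3: opening $4,221.54; interest $100.45 → $4,321.99; payment $1,296.59; balance $3,025.40
Week 4: opening $3,025.40; interest $100.45 → $3,125.85; payment $937.75; balance $2,188.10
Week 5: opening $2,188.10; interest $100.45 → $2,288.55; payment $686.56; balance $1,601.99
Week 6: opening $1,601.99; interest $100.45 → $1,702.44; payment $510.73; balance $1,191.71
Week 7: opening $1,191.71; interest $100.45 → $1,292.16; payment $387.64; balance $904.52
Week 8: opening $904.52; interest $100.45 → $1,004.97; payment $335.00; balance $669.97
Week 9: opening $669.97; interest $100.45 → $770.42; payment $335.00; balance $435.42
Week 10: opening $435.42; interest $100.45 → $535.87; payment $335.00; balance $200.87
Week 11: opening $200.87; interest $100.45 → $301.32; payment $301.32; balance $0.00
Balance reaches $0.00 in week 11.

11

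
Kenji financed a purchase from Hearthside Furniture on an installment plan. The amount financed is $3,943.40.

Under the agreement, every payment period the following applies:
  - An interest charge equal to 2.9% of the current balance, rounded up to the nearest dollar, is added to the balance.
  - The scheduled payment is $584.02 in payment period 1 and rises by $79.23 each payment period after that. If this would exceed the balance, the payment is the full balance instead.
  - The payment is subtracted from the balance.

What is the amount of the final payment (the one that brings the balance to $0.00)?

$661.00

# | Opening | Interest | Payment | End bal
1 | $3,943.40 | $115.00 | $584.02 | $3,474.38
2 | $3,474.38 | $101.00 | $663.25 | $2,912.13
3 | $2,912.13 | $85.00 | $742.48 | $2,254.65
4 | $2,254.65 | $66.00 | $821.71 | $1,498.94
5 | $1,498.94 | $44.00 | $900.94 | $642.00
6 | $642.00 | $19.00 | $661.00 | $0.00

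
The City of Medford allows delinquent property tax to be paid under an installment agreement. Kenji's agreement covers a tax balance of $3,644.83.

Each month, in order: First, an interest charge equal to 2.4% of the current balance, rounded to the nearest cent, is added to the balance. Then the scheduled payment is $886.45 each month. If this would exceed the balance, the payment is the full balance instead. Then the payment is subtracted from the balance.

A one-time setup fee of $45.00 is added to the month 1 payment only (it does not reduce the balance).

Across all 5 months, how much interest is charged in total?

$240.98

# | Opening | Interest | Payment | Fee | End bal
1 | $3,644.83 | $87.48 | $886.45 | $45.00 | $2,845.86
2 | $2,845.86 | $68.30 | $886.45 | — | $2,027.71
3 | $2,027.71 | $48.67 | $886.45 | — | $1,189.93
4 | $1,189.93 | $28.56 | $886.45 | — | $332.04
5 | $332.04 | $7.97 | $340.01 | — | $0.00
Total interest: $87.48 + $68.30 + $48.67 + $28.56 + $7.97 = $240.98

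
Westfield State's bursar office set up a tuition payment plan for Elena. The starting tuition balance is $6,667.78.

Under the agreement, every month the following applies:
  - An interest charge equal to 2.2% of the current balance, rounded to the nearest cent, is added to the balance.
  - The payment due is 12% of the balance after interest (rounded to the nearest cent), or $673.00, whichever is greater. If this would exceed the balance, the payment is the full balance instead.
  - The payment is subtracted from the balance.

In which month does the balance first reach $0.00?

# | Opening | Interest | Payment | End bal
1 | $6,667.78 | $146.69 | $817.74 | $5,996.73
2 | $5,996.73 | $131.93 | $735.44 | $5,393.22
3 | $5,393.22 | $118.65 | $673.00 | $4,838.87
4 | $4,838.87 | $106.46 | $673.00 | $4,272.33
5 | $4,272.33 | $93.99 | $673.00 | $3,693.32
6 | $3,693.32 | $81.25 | $673.00 | $3,101.57
7 | $3,101.57 | $68.23 | $673.00 | $2,496.80
8 | $2,496.80 | $54.93 | $673.00 | $1,878.73
9 | $1,878.73 | $41.33 | $673.00 | $1,247.06
10 | $1,247.06 | $27.44 | $673.00 | $601.50
11 | $601.50 | $13.23 | $614.73 | $0.00
Balance reaches $0.00 in month 11.

11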